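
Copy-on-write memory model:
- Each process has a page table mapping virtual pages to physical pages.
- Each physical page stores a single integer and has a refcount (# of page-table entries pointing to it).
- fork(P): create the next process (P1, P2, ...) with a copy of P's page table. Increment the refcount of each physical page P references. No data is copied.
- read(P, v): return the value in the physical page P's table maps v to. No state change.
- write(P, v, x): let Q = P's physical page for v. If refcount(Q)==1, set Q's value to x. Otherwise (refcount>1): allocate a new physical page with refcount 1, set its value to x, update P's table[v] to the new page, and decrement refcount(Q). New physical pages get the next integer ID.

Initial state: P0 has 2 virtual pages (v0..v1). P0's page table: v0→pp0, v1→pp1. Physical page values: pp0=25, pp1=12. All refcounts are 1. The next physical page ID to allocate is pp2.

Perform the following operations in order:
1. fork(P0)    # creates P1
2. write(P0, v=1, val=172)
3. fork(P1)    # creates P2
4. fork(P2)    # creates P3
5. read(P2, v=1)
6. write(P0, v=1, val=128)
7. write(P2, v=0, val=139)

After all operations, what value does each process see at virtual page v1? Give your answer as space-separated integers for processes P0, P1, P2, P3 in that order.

Op 1: fork(P0) -> P1. 2 ppages; refcounts: pp0:2 pp1:2
Op 2: write(P0, v1, 172). refcount(pp1)=2>1 -> COPY to pp2. 3 ppages; refcounts: pp0:2 pp1:1 pp2:1
Op 3: fork(P1) -> P2. 3 ppages; refcounts: pp0:3 pp1:2 pp2:1
Op 4: fork(P2) -> P3. 3 ppages; refcounts: pp0:4 pp1:3 pp2:1
Op 5: read(P2, v1) -> 12. No state change.
Op 6: write(P0, v1, 128). refcount(pp2)=1 -> write in place. 3 ppages; refcounts: pp0:4 pp1:3 pp2:1
Op 7: write(P2, v0, 139). refcount(pp0)=4>1 -> COPY to pp3. 4 ppages; refcounts: pp0:3 pp1:3 pp2:1 pp3:1
P0: v1 -> pp2 = 128
P1: v1 -> pp1 = 12
P2: v1 -> pp1 = 12
P3: v1 -> pp1 = 12

Answer: 128 12 12 12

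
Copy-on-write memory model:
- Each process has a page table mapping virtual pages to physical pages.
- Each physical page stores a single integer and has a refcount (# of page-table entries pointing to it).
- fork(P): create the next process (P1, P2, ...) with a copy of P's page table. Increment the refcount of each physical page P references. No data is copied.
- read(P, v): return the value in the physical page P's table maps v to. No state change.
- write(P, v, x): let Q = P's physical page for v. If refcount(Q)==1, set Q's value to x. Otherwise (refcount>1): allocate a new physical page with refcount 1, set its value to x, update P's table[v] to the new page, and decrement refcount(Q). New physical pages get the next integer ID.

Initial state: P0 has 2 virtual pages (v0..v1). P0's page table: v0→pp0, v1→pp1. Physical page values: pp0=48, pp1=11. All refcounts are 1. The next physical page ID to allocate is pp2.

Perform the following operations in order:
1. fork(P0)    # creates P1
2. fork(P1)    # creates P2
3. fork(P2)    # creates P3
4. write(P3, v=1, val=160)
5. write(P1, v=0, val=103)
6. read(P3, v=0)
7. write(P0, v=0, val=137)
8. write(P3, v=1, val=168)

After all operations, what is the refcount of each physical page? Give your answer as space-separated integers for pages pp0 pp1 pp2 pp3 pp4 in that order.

Answer: 2 3 1 1 1

Derivation:
Op 1: fork(P0) -> P1. 2 ppages; refcounts: pp0:2 pp1:2
Op 2: fork(P1) -> P2. 2 ppages; refcounts: pp0:3 pp1:3
Op 3: fork(P2) -> P3. 2 ppages; refcounts: pp0:4 pp1:4
Op 4: write(P3, v1, 160). refcount(pp1)=4>1 -> COPY to pp2. 3 ppages; refcounts: pp0:4 pp1:3 pp2:1
Op 5: write(P1, v0, 103). refcount(pp0)=4>1 -> COPY to pp3. 4 ppages; refcounts: pp0:3 pp1:3 pp2:1 pp3:1
Op 6: read(P3, v0) -> 48. No state change.
Op 7: write(P0, v0, 137). refcount(pp0)=3>1 -> COPY to pp4. 5 ppages; refcounts: pp0:2 pp1:3 pp2:1 pp3:1 pp4:1
Op 8: write(P3, v1, 168). refcount(pp2)=1 -> write in place. 5 ppages; refcounts: pp0:2 pp1:3 pp2:1 pp3:1 pp4:1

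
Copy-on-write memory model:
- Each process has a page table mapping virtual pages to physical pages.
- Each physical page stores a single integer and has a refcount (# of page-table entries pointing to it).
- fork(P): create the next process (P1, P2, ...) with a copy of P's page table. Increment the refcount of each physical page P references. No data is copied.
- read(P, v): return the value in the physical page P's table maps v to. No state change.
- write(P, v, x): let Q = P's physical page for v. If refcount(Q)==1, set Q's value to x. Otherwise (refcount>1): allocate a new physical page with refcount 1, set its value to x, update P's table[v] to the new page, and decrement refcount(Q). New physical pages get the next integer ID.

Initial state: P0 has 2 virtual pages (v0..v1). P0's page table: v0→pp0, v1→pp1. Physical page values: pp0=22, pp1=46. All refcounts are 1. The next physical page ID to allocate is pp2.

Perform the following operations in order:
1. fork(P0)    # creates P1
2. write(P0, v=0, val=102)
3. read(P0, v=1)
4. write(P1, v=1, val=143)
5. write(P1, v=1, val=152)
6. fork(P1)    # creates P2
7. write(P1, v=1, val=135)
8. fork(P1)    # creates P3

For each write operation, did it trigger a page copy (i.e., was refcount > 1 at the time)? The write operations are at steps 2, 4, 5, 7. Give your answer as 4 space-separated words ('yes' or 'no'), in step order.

Op 1: fork(P0) -> P1. 2 ppages; refcounts: pp0:2 pp1:2
Op 2: write(P0, v0, 102). refcount(pp0)=2>1 -> COPY to pp2. 3 ppages; refcounts: pp0:1 pp1:2 pp2:1
Op 3: read(P0, v1) -> 46. No state change.
Op 4: write(P1, v1, 143). refcount(pp1)=2>1 -> COPY to pp3. 4 ppages; refcounts: pp0:1 pp1:1 pp2:1 pp3:1
Op 5: write(P1, v1, 152). refcount(pp3)=1 -> write in place. 4 ppages; refcounts: pp0:1 pp1:1 pp2:1 pp3:1
Op 6: fork(P1) -> P2. 4 ppages; refcounts: pp0:2 pp1:1 pp2:1 pp3:2
Op 7: write(P1, v1, 135). refcount(pp3)=2>1 -> COPY to pp4. 5 ppages; refcounts: pp0:2 pp1:1 pp2:1 pp3:1 pp4:1
Op 8: fork(P1) -> P3. 5 ppages; refcounts: pp0:3 pp1:1 pp2:1 pp3:1 pp4:2

yes yes no yes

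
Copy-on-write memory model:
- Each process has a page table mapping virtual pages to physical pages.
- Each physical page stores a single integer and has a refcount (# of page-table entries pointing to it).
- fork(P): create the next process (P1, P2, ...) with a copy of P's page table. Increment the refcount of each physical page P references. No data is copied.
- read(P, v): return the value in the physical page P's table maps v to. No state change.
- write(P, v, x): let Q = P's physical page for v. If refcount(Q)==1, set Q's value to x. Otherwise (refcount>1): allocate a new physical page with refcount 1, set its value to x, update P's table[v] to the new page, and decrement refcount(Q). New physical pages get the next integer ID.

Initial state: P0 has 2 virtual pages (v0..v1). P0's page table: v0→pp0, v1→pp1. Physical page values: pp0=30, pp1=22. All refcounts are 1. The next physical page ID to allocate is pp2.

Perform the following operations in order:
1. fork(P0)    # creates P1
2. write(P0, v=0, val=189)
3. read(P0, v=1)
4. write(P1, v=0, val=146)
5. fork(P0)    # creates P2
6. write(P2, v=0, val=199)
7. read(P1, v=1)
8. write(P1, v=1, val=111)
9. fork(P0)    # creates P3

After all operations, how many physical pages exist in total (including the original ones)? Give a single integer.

Answer: 5

Derivation:
Op 1: fork(P0) -> P1. 2 ppages; refcounts: pp0:2 pp1:2
Op 2: write(P0, v0, 189). refcount(pp0)=2>1 -> COPY to pp2. 3 ppages; refcounts: pp0:1 pp1:2 pp2:1
Op 3: read(P0, v1) -> 22. No state change.
Op 4: write(P1, v0, 146). refcount(pp0)=1 -> write in place. 3 ppages; refcounts: pp0:1 pp1:2 pp2:1
Op 5: fork(P0) -> P2. 3 ppages; refcounts: pp0:1 pp1:3 pp2:2
Op 6: write(P2, v0, 199). refcount(pp2)=2>1 -> COPY to pp3. 4 ppages; refcounts: pp0:1 pp1:3 pp2:1 pp3:1
Op 7: read(P1, v1) -> 22. No state change.
Op 8: write(P1, v1, 111). refcount(pp1)=3>1 -> COPY to pp4. 5 ppages; refcounts: pp0:1 pp1:2 pp2:1 pp3:1 pp4:1
Op 9: fork(P0) -> P3. 5 ppages; refcounts: pp0:1 pp1:3 pp2:2 pp3:1 pp4:1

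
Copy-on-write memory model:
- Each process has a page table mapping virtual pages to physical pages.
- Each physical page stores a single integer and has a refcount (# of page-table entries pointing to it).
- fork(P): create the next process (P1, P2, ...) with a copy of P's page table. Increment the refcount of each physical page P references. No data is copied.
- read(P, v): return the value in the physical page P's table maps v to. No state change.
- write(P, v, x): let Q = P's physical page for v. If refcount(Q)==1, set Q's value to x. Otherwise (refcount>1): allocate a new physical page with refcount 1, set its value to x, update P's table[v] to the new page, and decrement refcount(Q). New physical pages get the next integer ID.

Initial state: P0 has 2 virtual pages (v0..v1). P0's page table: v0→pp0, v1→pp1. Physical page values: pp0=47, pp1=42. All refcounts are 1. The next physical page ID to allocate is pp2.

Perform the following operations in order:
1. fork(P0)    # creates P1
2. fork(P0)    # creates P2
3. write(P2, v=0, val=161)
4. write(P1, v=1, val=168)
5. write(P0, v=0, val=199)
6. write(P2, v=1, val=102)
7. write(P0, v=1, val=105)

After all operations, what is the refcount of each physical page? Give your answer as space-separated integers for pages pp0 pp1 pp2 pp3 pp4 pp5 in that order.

Answer: 1 1 1 1 1 1

Derivation:
Op 1: fork(P0) -> P1. 2 ppages; refcounts: pp0:2 pp1:2
Op 2: fork(P0) -> P2. 2 ppages; refcounts: pp0:3 pp1:3
Op 3: write(P2, v0, 161). refcount(pp0)=3>1 -> COPY to pp2. 3 ppages; refcounts: pp0:2 pp1:3 pp2:1
Op 4: write(P1, v1, 168). refcount(pp1)=3>1 -> COPY to pp3. 4 ppages; refcounts: pp0:2 pp1:2 pp2:1 pp3:1
Op 5: write(P0, v0, 199). refcount(pp0)=2>1 -> COPY to pp4. 5 ppages; refcounts: pp0:1 pp1:2 pp2:1 pp3:1 pp4:1
Op 6: write(P2, v1, 102). refcount(pp1)=2>1 -> COPY to pp5. 6 ppages; refcounts: pp0:1 pp1:1 pp2:1 pp3:1 pp4:1 pp5:1
Op 7: write(P0, v1, 105). refcount(pp1)=1 -> write in place. 6 ppages; refcounts: pp0:1 pp1:1 pp2:1 pp3:1 pp4:1 pp5:1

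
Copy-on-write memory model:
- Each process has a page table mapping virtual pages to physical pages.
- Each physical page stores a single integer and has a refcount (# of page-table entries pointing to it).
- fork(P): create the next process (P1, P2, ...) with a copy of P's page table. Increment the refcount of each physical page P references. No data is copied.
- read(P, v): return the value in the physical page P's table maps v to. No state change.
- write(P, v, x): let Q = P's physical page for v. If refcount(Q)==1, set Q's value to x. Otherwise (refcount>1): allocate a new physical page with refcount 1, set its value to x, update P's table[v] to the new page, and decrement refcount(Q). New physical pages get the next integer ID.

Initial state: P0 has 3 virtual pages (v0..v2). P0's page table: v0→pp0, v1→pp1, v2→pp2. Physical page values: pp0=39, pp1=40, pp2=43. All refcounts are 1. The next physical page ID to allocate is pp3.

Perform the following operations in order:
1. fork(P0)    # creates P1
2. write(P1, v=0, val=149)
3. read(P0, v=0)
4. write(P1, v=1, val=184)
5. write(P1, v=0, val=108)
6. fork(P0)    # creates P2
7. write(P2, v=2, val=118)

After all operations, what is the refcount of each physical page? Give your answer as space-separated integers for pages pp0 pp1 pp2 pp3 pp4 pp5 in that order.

Answer: 2 2 2 1 1 1

Derivation:
Op 1: fork(P0) -> P1. 3 ppages; refcounts: pp0:2 pp1:2 pp2:2
Op 2: write(P1, v0, 149). refcount(pp0)=2>1 -> COPY to pp3. 4 ppages; refcounts: pp0:1 pp1:2 pp2:2 pp3:1
Op 3: read(P0, v0) -> 39. No state change.
Op 4: write(P1, v1, 184). refcount(pp1)=2>1 -> COPY to pp4. 5 ppages; refcounts: pp0:1 pp1:1 pp2:2 pp3:1 pp4:1
Op 5: write(P1, v0, 108). refcount(pp3)=1 -> write in place. 5 ppages; refcounts: pp0:1 pp1:1 pp2:2 pp3:1 pp4:1
Op 6: fork(P0) -> P2. 5 ppages; refcounts: pp0:2 pp1:2 pp2:3 pp3:1 pp4:1
Op 7: write(P2, v2, 118). refcount(pp2)=3>1 -> COPY to pp5. 6 ppages; refcounts: pp0:2 pp1:2 pp2:2 pp3:1 pp4:1 pp5:1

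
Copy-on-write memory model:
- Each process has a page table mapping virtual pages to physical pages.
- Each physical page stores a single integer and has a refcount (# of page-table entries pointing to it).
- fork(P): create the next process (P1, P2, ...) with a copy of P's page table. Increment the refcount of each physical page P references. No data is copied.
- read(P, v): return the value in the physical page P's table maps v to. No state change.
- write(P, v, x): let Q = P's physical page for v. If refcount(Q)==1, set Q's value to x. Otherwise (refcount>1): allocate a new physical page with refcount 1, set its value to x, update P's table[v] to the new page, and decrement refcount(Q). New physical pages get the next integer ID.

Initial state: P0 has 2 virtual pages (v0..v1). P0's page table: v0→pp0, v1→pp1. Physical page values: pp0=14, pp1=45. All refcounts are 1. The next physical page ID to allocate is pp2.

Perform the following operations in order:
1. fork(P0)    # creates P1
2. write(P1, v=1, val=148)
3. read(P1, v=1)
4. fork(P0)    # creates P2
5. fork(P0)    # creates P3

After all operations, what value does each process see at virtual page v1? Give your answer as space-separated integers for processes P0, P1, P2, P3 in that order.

Answer: 45 148 45 45

Derivation:
Op 1: fork(P0) -> P1. 2 ppages; refcounts: pp0:2 pp1:2
Op 2: write(P1, v1, 148). refcount(pp1)=2>1 -> COPY to pp2. 3 ppages; refcounts: pp0:2 pp1:1 pp2:1
Op 3: read(P1, v1) -> 148. No state change.
Op 4: fork(P0) -> P2. 3 ppages; refcounts: pp0:3 pp1:2 pp2:1
Op 5: fork(P0) -> P3. 3 ppages; refcounts: pp0:4 pp1:3 pp2:1
P0: v1 -> pp1 = 45
P1: v1 -> pp2 = 148
P2: v1 -> pp1 = 45
P3: v1 -> pp1 = 45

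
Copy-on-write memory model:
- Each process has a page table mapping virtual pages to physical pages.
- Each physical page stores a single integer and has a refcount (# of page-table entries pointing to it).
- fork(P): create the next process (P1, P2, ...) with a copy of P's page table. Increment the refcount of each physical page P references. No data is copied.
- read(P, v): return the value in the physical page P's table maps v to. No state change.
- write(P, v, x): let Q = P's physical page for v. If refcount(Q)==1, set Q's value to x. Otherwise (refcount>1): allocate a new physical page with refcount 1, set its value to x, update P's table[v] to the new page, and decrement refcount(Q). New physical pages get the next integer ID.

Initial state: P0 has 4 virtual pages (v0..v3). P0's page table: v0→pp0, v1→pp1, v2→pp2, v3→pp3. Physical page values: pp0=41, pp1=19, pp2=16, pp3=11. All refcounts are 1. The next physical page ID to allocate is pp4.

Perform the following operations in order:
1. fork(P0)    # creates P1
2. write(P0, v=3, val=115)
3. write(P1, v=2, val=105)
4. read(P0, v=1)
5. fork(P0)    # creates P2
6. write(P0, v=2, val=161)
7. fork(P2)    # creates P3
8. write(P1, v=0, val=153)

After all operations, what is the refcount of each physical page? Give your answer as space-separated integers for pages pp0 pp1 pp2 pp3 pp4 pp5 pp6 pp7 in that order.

Answer: 3 4 2 1 3 1 1 1

Derivation:
Op 1: fork(P0) -> P1. 4 ppages; refcounts: pp0:2 pp1:2 pp2:2 pp3:2
Op 2: write(P0, v3, 115). refcount(pp3)=2>1 -> COPY to pp4. 5 ppages; refcounts: pp0:2 pp1:2 pp2:2 pp3:1 pp4:1
Op 3: write(P1, v2, 105). refcount(pp2)=2>1 -> COPY to pp5. 6 ppages; refcounts: pp0:2 pp1:2 pp2:1 pp3:1 pp4:1 pp5:1
Op 4: read(P0, v1) -> 19. No state change.
Op 5: fork(P0) -> P2. 6 ppages; refcounts: pp0:3 pp1:3 pp2:2 pp3:1 pp4:2 pp5:1
Op 6: write(P0, v2, 161). refcount(pp2)=2>1 -> COPY to pp6. 7 ppages; refcounts: pp0:3 pp1:3 pp2:1 pp3:1 pp4:2 pp5:1 pp6:1
Op 7: fork(P2) -> P3. 7 ppages; refcounts: pp0:4 pp1:4 pp2:2 pp3:1 pp4:3 pp5:1 pp6:1
Op 8: write(P1, v0, 153). refcount(pp0)=4>1 -> COPY to pp7. 8 ppages; refcounts: pp0:3 pp1:4 pp2:2 pp3:1 pp4:3 pp5:1 pp6:1 pp7:1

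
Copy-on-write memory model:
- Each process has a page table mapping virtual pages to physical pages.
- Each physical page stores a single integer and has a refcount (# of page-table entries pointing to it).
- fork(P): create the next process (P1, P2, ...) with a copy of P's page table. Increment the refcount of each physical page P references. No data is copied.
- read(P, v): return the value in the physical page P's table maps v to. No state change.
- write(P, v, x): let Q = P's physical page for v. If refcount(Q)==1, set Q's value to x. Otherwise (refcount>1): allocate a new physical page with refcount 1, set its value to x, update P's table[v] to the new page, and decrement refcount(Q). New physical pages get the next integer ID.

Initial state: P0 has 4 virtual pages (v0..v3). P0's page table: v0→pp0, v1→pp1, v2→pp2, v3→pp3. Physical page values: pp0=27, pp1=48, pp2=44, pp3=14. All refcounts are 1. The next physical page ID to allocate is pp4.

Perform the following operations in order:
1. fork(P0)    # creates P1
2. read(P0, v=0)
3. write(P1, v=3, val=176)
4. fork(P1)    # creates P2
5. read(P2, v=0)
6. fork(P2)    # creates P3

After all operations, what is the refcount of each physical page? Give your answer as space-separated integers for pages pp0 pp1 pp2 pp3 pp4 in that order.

Op 1: fork(P0) -> P1. 4 ppages; refcounts: pp0:2 pp1:2 pp2:2 pp3:2
Op 2: read(P0, v0) -> 27. No state change.
Op 3: write(P1, v3, 176). refcount(pp3)=2>1 -> COPY to pp4. 5 ppages; refcounts: pp0:2 pp1:2 pp2:2 pp3:1 pp4:1
Op 4: fork(P1) -> P2. 5 ppages; refcounts: pp0:3 pp1:3 pp2:3 pp3:1 pp4:2
Op 5: read(P2, v0) -> 27. No state change.
Op 6: fork(P2) -> P3. 5 ppages; refcounts: pp0:4 pp1:4 pp2:4 pp3:1 pp4:3

Answer: 4 4 4 1 3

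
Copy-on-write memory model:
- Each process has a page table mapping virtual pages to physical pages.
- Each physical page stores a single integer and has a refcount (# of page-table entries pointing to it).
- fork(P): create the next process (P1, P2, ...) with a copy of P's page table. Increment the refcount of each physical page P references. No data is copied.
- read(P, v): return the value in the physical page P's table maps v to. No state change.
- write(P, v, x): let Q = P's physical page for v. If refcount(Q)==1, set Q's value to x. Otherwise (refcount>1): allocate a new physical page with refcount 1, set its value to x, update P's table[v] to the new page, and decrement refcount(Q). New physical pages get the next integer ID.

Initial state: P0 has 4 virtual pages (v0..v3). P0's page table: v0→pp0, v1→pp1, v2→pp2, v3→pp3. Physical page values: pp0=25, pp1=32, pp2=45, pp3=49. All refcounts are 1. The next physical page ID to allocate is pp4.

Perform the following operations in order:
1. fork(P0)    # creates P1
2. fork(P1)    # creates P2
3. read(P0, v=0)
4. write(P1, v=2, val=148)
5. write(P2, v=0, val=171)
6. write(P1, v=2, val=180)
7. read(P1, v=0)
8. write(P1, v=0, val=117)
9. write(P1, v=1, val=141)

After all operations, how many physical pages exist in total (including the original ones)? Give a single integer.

Op 1: fork(P0) -> P1. 4 ppages; refcounts: pp0:2 pp1:2 pp2:2 pp3:2
Op 2: fork(P1) -> P2. 4 ppages; refcounts: pp0:3 pp1:3 pp2:3 pp3:3
Op 3: read(P0, v0) -> 25. No state change.
Op 4: write(P1, v2, 148). refcount(pp2)=3>1 -> COPY to pp4. 5 ppages; refcounts: pp0:3 pp1:3 pp2:2 pp3:3 pp4:1
Op 5: write(P2, v0, 171). refcount(pp0)=3>1 -> COPY to pp5. 6 ppages; refcounts: pp0:2 pp1:3 pp2:2 pp3:3 pp4:1 pp5:1
Op 6: write(P1, v2, 180). refcount(pp4)=1 -> write in place. 6 ppages; refcounts: pp0:2 pp1:3 pp2:2 pp3:3 pp4:1 pp5:1
Op 7: read(P1, v0) -> 25. No state change.
Op 8: write(P1, v0, 117). refcount(pp0)=2>1 -> COPY to pp6. 7 ppages; refcounts: pp0:1 pp1:3 pp2:2 pp3:3 pp4:1 pp5:1 pp6:1
Op 9: write(P1, v1, 141). refcount(pp1)=3>1 -> COPY to pp7. 8 ppages; refcounts: pp0:1 pp1:2 pp2:2 pp3:3 pp4:1 pp5:1 pp6:1 pp7:1

Answer: 8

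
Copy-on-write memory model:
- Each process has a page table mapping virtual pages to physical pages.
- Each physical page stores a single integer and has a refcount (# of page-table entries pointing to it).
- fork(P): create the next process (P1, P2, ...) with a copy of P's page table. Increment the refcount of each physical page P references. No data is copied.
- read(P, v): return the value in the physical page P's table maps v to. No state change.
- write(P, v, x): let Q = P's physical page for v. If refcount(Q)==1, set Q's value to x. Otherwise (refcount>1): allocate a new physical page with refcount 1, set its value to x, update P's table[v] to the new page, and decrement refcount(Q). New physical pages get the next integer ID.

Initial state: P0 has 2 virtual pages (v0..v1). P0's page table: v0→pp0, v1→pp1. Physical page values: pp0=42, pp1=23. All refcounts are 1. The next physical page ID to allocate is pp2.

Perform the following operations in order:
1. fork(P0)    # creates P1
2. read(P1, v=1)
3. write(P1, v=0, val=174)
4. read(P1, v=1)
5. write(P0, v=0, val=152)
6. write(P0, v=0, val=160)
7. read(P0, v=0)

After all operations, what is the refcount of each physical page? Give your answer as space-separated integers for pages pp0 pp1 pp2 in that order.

Op 1: fork(P0) -> P1. 2 ppages; refcounts: pp0:2 pp1:2
Op 2: read(P1, v1) -> 23. No state change.
Op 3: write(P1, v0, 174). refcount(pp0)=2>1 -> COPY to pp2. 3 ppages; refcounts: pp0:1 pp1:2 pp2:1
Op 4: read(P1, v1) -> 23. No state change.
Op 5: write(P0, v0, 152). refcount(pp0)=1 -> write in place. 3 ppages; refcounts: pp0:1 pp1:2 pp2:1
Op 6: write(P0, v0, 160). refcount(pp0)=1 -> write in place. 3 ppages; refcounts: pp0:1 pp1:2 pp2:1
Op 7: read(P0, v0) -> 160. No state change.

Answer: 1 2 1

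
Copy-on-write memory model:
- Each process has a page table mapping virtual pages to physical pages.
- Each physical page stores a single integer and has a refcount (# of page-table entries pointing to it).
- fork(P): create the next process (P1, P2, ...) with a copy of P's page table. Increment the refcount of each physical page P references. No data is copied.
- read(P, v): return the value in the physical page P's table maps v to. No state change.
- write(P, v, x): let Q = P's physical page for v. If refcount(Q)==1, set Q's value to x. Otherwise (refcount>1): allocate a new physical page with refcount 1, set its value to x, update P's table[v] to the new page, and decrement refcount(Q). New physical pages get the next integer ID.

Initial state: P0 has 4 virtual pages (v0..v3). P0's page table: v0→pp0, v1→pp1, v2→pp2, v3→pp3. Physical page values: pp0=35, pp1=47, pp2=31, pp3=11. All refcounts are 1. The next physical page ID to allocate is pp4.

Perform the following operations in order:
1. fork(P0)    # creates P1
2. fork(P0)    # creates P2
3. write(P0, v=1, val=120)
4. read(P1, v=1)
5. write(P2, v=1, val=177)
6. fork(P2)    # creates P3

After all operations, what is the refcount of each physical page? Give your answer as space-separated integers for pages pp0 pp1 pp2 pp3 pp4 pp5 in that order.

Answer: 4 1 4 4 1 2

Derivation:
Op 1: fork(P0) -> P1. 4 ppages; refcounts: pp0:2 pp1:2 pp2:2 pp3:2
Op 2: fork(P0) -> P2. 4 ppages; refcounts: pp0:3 pp1:3 pp2:3 pp3:3
Op 3: write(P0, v1, 120). refcount(pp1)=3>1 -> COPY to pp4. 5 ppages; refcounts: pp0:3 pp1:2 pp2:3 pp3:3 pp4:1
Op 4: read(P1, v1) -> 47. No state change.
Op 5: write(P2, v1, 177). refcount(pp1)=2>1 -> COPY to pp5. 6 ppages; refcounts: pp0:3 pp1:1 pp2:3 pp3:3 pp4:1 pp5:1
Op 6: fork(P2) -> P3. 6 ppages; refcounts: pp0:4 pp1:1 pp2:4 pp3:4 pp4:1 pp5:2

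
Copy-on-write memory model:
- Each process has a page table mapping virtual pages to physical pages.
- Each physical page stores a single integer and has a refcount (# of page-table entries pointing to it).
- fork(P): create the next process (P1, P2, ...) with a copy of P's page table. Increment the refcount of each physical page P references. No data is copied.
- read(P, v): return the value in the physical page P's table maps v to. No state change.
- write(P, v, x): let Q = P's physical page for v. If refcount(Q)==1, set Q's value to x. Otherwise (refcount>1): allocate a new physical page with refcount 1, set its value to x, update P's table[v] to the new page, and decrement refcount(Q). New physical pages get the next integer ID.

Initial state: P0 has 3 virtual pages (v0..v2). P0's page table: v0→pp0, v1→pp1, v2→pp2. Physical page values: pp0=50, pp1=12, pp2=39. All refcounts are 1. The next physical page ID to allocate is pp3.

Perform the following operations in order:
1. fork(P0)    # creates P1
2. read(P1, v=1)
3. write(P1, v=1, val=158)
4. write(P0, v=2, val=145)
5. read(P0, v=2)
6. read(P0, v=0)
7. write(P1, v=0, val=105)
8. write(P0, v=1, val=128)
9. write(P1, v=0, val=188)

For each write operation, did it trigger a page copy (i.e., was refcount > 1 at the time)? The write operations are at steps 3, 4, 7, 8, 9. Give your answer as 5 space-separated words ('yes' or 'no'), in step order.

Op 1: fork(P0) -> P1. 3 ppages; refcounts: pp0:2 pp1:2 pp2:2
Op 2: read(P1, v1) -> 12. No state change.
Op 3: write(P1, v1, 158). refcount(pp1)=2>1 -> COPY to pp3. 4 ppages; refcounts: pp0:2 pp1:1 pp2:2 pp3:1
Op 4: write(P0, v2, 145). refcount(pp2)=2>1 -> COPY to pp4. 5 ppages; refcounts: pp0:2 pp1:1 pp2:1 pp3:1 pp4:1
Op 5: read(P0, v2) -> 145. No state change.
Op 6: read(P0, v0) -> 50. No state change.
Op 7: write(P1, v0, 105). refcount(pp0)=2>1 -> COPY to pp5. 6 ppages; refcounts: pp0:1 pp1:1 pp2:1 pp3:1 pp4:1 pp5:1
Op 8: write(P0, v1, 128). refcount(pp1)=1 -> write in place. 6 ppages; refcounts: pp0:1 pp1:1 pp2:1 pp3:1 pp4:1 pp5:1
Op 9: write(P1, v0, 188). refcount(pp5)=1 -> write in place. 6 ppages; refcounts: pp0:1 pp1:1 pp2:1 pp3:1 pp4:1 pp5:1

yes yes yes no no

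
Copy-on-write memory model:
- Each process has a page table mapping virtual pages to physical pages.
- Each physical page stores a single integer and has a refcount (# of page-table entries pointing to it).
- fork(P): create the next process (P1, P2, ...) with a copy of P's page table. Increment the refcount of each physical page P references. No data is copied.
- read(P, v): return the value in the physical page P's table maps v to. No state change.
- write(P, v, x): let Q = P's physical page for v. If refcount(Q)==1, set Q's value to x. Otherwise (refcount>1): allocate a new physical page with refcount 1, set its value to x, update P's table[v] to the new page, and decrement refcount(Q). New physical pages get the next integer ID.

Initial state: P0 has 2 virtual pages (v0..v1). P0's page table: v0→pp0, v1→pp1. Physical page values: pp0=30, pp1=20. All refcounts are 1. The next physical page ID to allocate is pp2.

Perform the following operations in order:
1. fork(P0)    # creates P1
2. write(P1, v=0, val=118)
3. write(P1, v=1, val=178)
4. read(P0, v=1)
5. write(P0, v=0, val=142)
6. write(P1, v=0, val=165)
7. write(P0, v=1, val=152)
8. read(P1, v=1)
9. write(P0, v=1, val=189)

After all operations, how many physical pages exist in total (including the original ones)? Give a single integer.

Answer: 4

Derivation:
Op 1: fork(P0) -> P1. 2 ppages; refcounts: pp0:2 pp1:2
Op 2: write(P1, v0, 118). refcount(pp0)=2>1 -> COPY to pp2. 3 ppages; refcounts: pp0:1 pp1:2 pp2:1
Op 3: write(P1, v1, 178). refcount(pp1)=2>1 -> COPY to pp3. 4 ppages; refcounts: pp0:1 pp1:1 pp2:1 pp3:1
Op 4: read(P0, v1) -> 20. No state change.
Op 5: write(P0, v0, 142). refcount(pp0)=1 -> write in place. 4 ppages; refcounts: pp0:1 pp1:1 pp2:1 pp3:1
Op 6: write(P1, v0, 165). refcount(pp2)=1 -> write in place. 4 ppages; refcounts: pp0:1 pp1:1 pp2:1 pp3:1
Op 7: write(P0, v1, 152). refcount(pp1)=1 -> write in place. 4 ppages; refcounts: pp0:1 pp1:1 pp2:1 pp3:1
Op 8: read(P1, v1) -> 178. No state change.
Op 9: write(P0, v1, 189). refcount(pp1)=1 -> write in place. 4 ppages; refcounts: pp0:1 pp1:1 pp2:1 pp3:1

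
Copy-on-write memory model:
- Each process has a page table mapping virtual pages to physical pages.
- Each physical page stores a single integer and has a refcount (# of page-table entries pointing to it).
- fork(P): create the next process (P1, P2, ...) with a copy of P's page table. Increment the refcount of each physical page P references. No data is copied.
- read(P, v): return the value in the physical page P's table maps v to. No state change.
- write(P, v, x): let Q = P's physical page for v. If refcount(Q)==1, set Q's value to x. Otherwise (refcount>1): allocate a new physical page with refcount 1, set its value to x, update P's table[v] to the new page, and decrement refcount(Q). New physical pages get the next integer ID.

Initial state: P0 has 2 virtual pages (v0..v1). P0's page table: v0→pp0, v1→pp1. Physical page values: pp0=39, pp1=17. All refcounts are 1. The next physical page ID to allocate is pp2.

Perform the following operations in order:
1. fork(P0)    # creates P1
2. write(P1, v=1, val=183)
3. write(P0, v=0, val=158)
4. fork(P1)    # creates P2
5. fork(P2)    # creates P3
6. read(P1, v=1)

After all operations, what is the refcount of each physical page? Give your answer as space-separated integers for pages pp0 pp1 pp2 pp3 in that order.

Answer: 3 1 3 1

Derivation:
Op 1: fork(P0) -> P1. 2 ppages; refcounts: pp0:2 pp1:2
Op 2: write(P1, v1, 183). refcount(pp1)=2>1 -> COPY to pp2. 3 ppages; refcounts: pp0:2 pp1:1 pp2:1
Op 3: write(P0, v0, 158). refcount(pp0)=2>1 -> COPY to pp3. 4 ppages; refcounts: pp0:1 pp1:1 pp2:1 pp3:1
Op 4: fork(P1) -> P2. 4 ppages; refcounts: pp0:2 pp1:1 pp2:2 pp3:1
Op 5: fork(P2) -> P3. 4 ppages; refcounts: pp0:3 pp1:1 pp2:3 pp3:1
Op 6: read(P1, v1) -> 183. No state change.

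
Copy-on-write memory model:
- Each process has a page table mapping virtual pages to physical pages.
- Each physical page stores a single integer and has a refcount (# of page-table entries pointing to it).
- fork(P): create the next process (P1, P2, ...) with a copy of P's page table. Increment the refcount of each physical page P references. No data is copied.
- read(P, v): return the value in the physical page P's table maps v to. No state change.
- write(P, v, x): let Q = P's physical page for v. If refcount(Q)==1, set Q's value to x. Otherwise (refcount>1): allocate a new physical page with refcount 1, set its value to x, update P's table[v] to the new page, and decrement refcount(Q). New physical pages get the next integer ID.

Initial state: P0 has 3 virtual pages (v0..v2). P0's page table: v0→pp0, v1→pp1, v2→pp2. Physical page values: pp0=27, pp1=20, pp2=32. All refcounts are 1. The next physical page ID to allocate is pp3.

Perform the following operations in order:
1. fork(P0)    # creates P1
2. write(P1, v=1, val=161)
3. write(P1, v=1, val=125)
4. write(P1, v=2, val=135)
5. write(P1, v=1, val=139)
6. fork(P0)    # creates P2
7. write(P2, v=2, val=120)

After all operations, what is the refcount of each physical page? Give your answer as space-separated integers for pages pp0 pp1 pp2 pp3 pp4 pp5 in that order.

Op 1: fork(P0) -> P1. 3 ppages; refcounts: pp0:2 pp1:2 pp2:2
Op 2: write(P1, v1, 161). refcount(pp1)=2>1 -> COPY to pp3. 4 ppages; refcounts: pp0:2 pp1:1 pp2:2 pp3:1
Op 3: write(P1, v1, 125). refcount(pp3)=1 -> write in place. 4 ppages; refcounts: pp0:2 pp1:1 pp2:2 pp3:1
Op 4: write(P1, v2, 135). refcount(pp2)=2>1 -> COPY to pp4. 5 ppages; refcounts: pp0:2 pp1:1 pp2:1 pp3:1 pp4:1
Op 5: write(P1, v1, 139). refcount(pp3)=1 -> write in place. 5 ppages; refcounts: pp0:2 pp1:1 pp2:1 pp3:1 pp4:1
Op 6: fork(P0) -> P2. 5 ppages; refcounts: pp0:3 pp1:2 pp2:2 pp3:1 pp4:1
Op 7: write(P2, v2, 120). refcount(pp2)=2>1 -> COPY to pp5. 6 ppages; refcounts: pp0:3 pp1:2 pp2:1 pp3:1 pp4:1 pp5:1

Answer: 3 2 1 1 1 1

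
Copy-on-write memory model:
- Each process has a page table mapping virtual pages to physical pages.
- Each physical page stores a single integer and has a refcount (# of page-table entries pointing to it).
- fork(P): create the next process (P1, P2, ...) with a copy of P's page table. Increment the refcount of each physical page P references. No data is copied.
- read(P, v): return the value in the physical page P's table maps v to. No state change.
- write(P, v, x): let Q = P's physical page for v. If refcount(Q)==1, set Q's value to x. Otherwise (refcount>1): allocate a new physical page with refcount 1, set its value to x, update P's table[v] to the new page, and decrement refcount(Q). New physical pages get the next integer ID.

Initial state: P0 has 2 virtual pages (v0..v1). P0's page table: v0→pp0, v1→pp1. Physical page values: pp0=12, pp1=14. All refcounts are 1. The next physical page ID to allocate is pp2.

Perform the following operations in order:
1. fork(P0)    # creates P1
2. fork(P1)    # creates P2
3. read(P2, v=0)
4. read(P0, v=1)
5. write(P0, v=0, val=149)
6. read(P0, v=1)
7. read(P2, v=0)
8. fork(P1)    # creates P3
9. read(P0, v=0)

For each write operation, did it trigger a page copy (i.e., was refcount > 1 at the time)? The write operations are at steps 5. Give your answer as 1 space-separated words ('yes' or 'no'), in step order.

Op 1: fork(P0) -> P1. 2 ppages; refcounts: pp0:2 pp1:2
Op 2: fork(P1) -> P2. 2 ppages; refcounts: pp0:3 pp1:3
Op 3: read(P2, v0) -> 12. No state change.
Op 4: read(P0, v1) -> 14. No state change.
Op 5: write(P0, v0, 149). refcount(pp0)=3>1 -> COPY to pp2. 3 ppages; refcounts: pp0:2 pp1:3 pp2:1
Op 6: read(P0, v1) -> 14. No state change.
Op 7: read(P2, v0) -> 12. No state change.
Op 8: fork(P1) -> P3. 3 ppages; refcounts: pp0:3 pp1:4 pp2:1
Op 9: read(P0, v0) -> 149. No state change.

yes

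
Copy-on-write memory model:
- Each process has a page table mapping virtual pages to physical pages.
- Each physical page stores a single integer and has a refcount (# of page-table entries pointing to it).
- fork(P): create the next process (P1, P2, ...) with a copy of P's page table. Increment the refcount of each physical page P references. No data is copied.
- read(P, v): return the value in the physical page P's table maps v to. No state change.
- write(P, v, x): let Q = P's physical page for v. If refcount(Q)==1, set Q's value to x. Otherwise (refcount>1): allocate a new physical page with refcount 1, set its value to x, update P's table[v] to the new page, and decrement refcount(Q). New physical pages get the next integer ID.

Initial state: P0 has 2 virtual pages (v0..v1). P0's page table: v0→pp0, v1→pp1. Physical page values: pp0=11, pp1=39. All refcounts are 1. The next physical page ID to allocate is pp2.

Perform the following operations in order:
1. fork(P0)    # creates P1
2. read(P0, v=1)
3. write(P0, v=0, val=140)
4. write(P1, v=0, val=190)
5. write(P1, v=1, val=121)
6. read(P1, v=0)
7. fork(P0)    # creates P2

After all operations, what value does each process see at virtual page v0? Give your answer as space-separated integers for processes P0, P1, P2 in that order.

Answer: 140 190 140

Derivation:
Op 1: fork(P0) -> P1. 2 ppages; refcounts: pp0:2 pp1:2
Op 2: read(P0, v1) -> 39. No state change.
Op 3: write(P0, v0, 140). refcount(pp0)=2>1 -> COPY to pp2. 3 ppages; refcounts: pp0:1 pp1:2 pp2:1
Op 4: write(P1, v0, 190). refcount(pp0)=1 -> write in place. 3 ppages; refcounts: pp0:1 pp1:2 pp2:1
Op 5: write(P1, v1, 121). refcount(pp1)=2>1 -> COPY to pp3. 4 ppages; refcounts: pp0:1 pp1:1 pp2:1 pp3:1
Op 6: read(P1, v0) -> 190. No state change.
Op 7: fork(P0) -> P2. 4 ppages; refcounts: pp0:1 pp1:2 pp2:2 pp3:1
P0: v0 -> pp2 = 140
P1: v0 -> pp0 = 190
P2: v0 -> pp2 = 140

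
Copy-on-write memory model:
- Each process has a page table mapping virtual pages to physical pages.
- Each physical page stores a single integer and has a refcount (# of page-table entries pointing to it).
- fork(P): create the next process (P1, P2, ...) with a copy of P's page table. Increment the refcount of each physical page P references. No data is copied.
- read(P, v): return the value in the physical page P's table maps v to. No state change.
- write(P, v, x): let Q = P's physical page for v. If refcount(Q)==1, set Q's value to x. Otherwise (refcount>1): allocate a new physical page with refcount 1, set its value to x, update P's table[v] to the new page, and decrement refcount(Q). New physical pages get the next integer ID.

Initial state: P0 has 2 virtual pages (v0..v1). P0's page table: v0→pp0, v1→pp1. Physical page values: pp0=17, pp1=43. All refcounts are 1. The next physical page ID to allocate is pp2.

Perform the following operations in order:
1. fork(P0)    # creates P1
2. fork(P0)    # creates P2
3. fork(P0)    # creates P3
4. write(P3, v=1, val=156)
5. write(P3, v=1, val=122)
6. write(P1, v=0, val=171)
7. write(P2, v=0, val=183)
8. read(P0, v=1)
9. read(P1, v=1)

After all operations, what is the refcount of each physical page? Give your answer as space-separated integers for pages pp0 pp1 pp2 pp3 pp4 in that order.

Op 1: fork(P0) -> P1. 2 ppages; refcounts: pp0:2 pp1:2
Op 2: fork(P0) -> P2. 2 ppages; refcounts: pp0:3 pp1:3
Op 3: fork(P0) -> P3. 2 ppages; refcounts: pp0:4 pp1:4
Op 4: write(P3, v1, 156). refcount(pp1)=4>1 -> COPY to pp2. 3 ppages; refcounts: pp0:4 pp1:3 pp2:1
Op 5: write(P3, v1, 122). refcount(pp2)=1 -> write in place. 3 ppages; refcounts: pp0:4 pp1:3 pp2:1
Op 6: write(P1, v0, 171). refcount(pp0)=4>1 -> COPY to pp3. 4 ppages; refcounts: pp0:3 pp1:3 pp2:1 pp3:1
Op 7: write(P2, v0, 183). refcount(pp0)=3>1 -> COPY to pp4. 5 ppages; refcounts: pp0:2 pp1:3 pp2:1 pp3:1 pp4:1
Op 8: read(P0, v1) -> 43. No state change.
Op 9: read(P1, v1) -> 43. No state change.

Answer: 2 3 1 1 1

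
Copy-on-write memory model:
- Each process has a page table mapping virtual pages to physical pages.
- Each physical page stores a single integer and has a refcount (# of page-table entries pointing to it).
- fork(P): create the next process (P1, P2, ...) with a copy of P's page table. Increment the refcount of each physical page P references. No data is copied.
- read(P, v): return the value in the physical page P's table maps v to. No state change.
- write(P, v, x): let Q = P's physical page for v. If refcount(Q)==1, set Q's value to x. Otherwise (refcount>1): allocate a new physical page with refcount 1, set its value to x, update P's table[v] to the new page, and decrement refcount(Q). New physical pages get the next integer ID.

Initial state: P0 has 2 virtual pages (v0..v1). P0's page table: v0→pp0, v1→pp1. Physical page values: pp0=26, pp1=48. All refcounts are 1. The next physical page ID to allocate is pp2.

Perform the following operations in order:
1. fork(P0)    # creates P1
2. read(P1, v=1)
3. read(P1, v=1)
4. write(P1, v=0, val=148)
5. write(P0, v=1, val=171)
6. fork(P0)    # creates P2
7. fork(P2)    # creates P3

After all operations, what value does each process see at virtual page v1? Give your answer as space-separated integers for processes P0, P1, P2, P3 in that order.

Answer: 171 48 171 171

Derivation:
Op 1: fork(P0) -> P1. 2 ppages; refcounts: pp0:2 pp1:2
Op 2: read(P1, v1) -> 48. No state change.
Op 3: read(P1, v1) -> 48. No state change.
Op 4: write(P1, v0, 148). refcount(pp0)=2>1 -> COPY to pp2. 3 ppages; refcounts: pp0:1 pp1:2 pp2:1
Op 5: write(P0, v1, 171). refcount(pp1)=2>1 -> COPY to pp3. 4 ppages; refcounts: pp0:1 pp1:1 pp2:1 pp3:1
Op 6: fork(P0) -> P2. 4 ppages; refcounts: pp0:2 pp1:1 pp2:1 pp3:2
Op 7: fork(P2) -> P3. 4 ppages; refcounts: pp0:3 pp1:1 pp2:1 pp3:3
P0: v1 -> pp3 = 171
P1: v1 -> pp1 = 48
P2: v1 -> pp3 = 171
P3: v1 -> pp3 = 171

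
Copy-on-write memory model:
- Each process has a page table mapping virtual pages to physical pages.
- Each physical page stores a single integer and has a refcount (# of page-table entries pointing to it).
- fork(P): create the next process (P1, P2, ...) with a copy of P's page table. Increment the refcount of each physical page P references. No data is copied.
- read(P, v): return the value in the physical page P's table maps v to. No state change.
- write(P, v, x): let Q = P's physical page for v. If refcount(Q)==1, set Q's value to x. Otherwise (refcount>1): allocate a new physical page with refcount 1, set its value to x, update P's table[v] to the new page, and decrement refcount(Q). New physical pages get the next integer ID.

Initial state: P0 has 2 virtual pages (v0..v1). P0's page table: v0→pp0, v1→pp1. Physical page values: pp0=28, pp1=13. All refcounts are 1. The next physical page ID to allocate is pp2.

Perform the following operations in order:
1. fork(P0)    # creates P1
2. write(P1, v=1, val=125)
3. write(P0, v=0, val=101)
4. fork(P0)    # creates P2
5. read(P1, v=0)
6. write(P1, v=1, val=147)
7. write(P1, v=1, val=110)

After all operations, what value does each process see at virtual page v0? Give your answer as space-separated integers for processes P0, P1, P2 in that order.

Answer: 101 28 101

Derivation:
Op 1: fork(P0) -> P1. 2 ppages; refcounts: pp0:2 pp1:2
Op 2: write(P1, v1, 125). refcount(pp1)=2>1 -> COPY to pp2. 3 ppages; refcounts: pp0:2 pp1:1 pp2:1
Op 3: write(P0, v0, 101). refcount(pp0)=2>1 -> COPY to pp3. 4 ppages; refcounts: pp0:1 pp1:1 pp2:1 pp3:1
Op 4: fork(P0) -> P2. 4 ppages; refcounts: pp0:1 pp1:2 pp2:1 pp3:2
Op 5: read(P1, v0) -> 28. No state change.
Op 6: write(P1, v1, 147). refcount(pp2)=1 -> write in place. 4 ppages; refcounts: pp0:1 pp1:2 pp2:1 pp3:2
Op 7: write(P1, v1, 110). refcount(pp2)=1 -> write in place. 4 ppages; refcounts: pp0:1 pp1:2 pp2:1 pp3:2
P0: v0 -> pp3 = 101
P1: v0 -> pp0 = 28
P2: v0 -> pp3 = 101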